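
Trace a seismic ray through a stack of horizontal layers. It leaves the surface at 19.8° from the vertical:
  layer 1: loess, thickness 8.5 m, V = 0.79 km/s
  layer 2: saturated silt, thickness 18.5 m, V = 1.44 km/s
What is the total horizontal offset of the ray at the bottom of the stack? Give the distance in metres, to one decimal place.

p = sin θ₁/V₁ = sin 19.8°/0.79 = 4.2878e-01 s/km is conserved through the stack.
Layer 1: θ = 19.80°; offset = 8.5·tan 19.80° = 3.060 m.
Layer 2: sin θ = p·1.44 = 0.6174 → θ = 38.13°; offset = 18.5·tan 38.13° = 14.521 m.
Total horizontal offset = 17.582 m.

17.6 m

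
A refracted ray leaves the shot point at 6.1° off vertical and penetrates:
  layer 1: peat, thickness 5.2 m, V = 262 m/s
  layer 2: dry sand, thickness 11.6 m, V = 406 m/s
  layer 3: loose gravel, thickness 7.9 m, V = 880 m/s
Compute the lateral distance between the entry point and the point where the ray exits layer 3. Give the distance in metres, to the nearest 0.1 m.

Apply Snell's law at each interface; in layer i the horizontal offset is hᵢ·tan θᵢ.
Layer 1: θ = 6.10°; offset = 5.2·tan 6.10° = 0.556 m.
Layer 2: sin θ = 406·sin 6.1°/262 = 0.1647, θ = 9.48°; offset = 11.6·tan 9.48° = 1.937 m.
Layer 3: sin θ = 880·sin 6.1°/262 = 0.3569, θ = 20.91°; offset = 7.9·tan 20.91° = 3.018 m.
Total horizontal offset = 5.511 m.

5.5 m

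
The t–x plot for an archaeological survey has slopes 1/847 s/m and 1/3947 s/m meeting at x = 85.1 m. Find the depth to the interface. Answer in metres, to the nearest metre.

h = (x_cross/2)·√((V₂−V₁)/(V₂+V₁)).
(V₂−V₁)/(V₂+V₁) = (3947−847)/(3947+847) = 0.6466; √ = 0.8041.
h = (85.1/2)·0.8041 = 34.22 m.

34 m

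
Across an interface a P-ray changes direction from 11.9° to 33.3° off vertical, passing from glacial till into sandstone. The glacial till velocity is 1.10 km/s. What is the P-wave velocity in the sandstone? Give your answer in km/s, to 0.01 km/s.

sin 11.9° = 0.2062; sin 33.3° = 0.5490.
V₂ = V₁·(sin θ₂/sin θ₁) = 1.10·(0.5490/0.2062) = 2.93 km/s.

2.93 km/s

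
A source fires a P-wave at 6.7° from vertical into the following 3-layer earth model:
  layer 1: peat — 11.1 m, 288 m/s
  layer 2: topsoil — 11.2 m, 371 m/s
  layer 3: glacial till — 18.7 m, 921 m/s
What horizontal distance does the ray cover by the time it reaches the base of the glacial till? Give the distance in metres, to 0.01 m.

p = sin θ₁/V₁ = sin 6.7°/288 = 4.0511e-04 s/m is conserved through the stack.
Layer 1: θ = 6.70°; offset = 11.1·tan 6.70° = 1.3040 m.
Layer 2: sin θ = p·371 = 0.1503 → θ = 8.64°; offset = 11.2·tan 8.64° = 1.7026 m.
Layer 3: sin θ = p·921 = 0.3731 → θ = 21.91°; offset = 18.7·tan 21.91° = 7.5201 m.
Summing the layer offsets gives 10.5266 m.

10.53 m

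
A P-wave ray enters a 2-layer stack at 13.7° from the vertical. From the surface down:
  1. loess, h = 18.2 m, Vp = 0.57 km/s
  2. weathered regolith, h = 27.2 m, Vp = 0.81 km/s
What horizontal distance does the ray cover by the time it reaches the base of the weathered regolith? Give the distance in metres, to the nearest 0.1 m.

p = sin θ₁/V₁ = sin 13.7°/0.57 = 4.1551e-01 s/km is conserved through the stack.
Layer 1: θ = 13.70°; offset = 18.2·tan 13.70° = 4.437 m.
Layer 2: sin θ = p·0.81 = 0.3366 → θ = 19.67°; offset = 27.2·tan 19.67° = 9.722 m.
Total horizontal offset = 14.158 m.

14.2 m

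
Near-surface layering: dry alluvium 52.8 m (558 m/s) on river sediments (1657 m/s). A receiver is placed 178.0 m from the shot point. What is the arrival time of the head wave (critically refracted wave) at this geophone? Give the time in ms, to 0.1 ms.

t = x/V₂ + 2h·√(V₂²−V₁²)/(V₁V₂).
√(V₂²−V₁²) = √(1657²−558²) = 1560.2 m/s; delay term = 2·52.8·1560.2/(558·1657) = 0.17819 s.
t = 178.0/1657 + 0.17819 = 0.28562 s.

285.6 ms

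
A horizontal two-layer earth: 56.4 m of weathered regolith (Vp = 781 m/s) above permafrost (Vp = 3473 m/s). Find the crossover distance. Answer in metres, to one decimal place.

141.8 m

x_cross = 2h·√((V₂+V₁)/(V₂−V₁)).
(V₂+V₁)/(V₂−V₁) = (3473+781)/(3473−781) = 1.5802; √ = 1.2571.
x_cross = 2·56.4·1.2571 = 141.80 m.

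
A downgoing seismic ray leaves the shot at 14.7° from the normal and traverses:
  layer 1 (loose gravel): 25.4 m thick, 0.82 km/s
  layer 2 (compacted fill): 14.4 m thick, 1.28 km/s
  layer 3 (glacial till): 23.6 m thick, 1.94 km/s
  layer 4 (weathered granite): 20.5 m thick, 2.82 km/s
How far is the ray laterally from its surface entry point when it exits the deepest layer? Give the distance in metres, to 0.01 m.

67.23 m

p = sin θ₁/V₁ = sin 14.7°/0.82 = 3.0946e-01 s/km is conserved through the stack.
Layer 1: θ = 14.70°; offset = 25.4·tan 14.70° = 6.6636 m.
Layer 2: sin θ = p·1.28 = 0.3961 → θ = 23.34°; offset = 14.4·tan 23.34° = 6.2121 m.
Layer 3: sin θ = p·1.94 = 0.6004 → θ = 36.90°; offset = 23.6·tan 36.90° = 17.7163 m.
Layer 4: sin θ = p·2.82 = 0.8727 → θ = 60.77°; offset = 20.5·tan 60.77° = 36.6377 m.
Σ offsets = 67.2297 m.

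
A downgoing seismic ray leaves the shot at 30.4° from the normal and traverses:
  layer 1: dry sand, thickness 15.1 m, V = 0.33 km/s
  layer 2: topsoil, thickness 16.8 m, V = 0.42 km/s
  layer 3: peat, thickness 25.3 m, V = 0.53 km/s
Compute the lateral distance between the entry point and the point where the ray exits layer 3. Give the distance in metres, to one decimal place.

Apply Snell's law at each interface; in layer i the horizontal offset is hᵢ·tan θᵢ.
Layer 1: θ = 30.40°; offset = 15.1·tan 30.40° = 8.859 m.
Layer 2: sin θ = 0.42·sin 30.4°/0.33 = 0.6440, θ = 40.09°; offset = 16.8·tan 40.09° = 14.144 m.
Layer 3: sin θ = 0.53·sin 30.4°/0.33 = 0.8127, θ = 54.36°; offset = 25.3·tan 54.36° = 35.290 m.
Σ offsets = 58.293 m.

58.3 m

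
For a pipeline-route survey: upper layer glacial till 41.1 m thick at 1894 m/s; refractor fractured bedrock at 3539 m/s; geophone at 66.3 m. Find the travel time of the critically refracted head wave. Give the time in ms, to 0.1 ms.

55.4 ms

θ_c = arcsin(V₁/V₂) = arcsin(1894/3539) = 32.36°, cos θ_c = 0.8447.
Intercept time tᵢ = 2h cos θ_c / V₁ = 2·41.1·0.8447/1894 = 0.03666 s.
t = x/V₂ + tᵢ = 66.3/3539 + 0.03666 = 0.05540 s.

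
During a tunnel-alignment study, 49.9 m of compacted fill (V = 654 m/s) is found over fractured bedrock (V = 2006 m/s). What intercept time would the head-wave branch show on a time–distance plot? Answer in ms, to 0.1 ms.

144.3 ms

tᵢ = 2h·√(V₂²−V₁²)/(V₁V₂).
√(V₂²−V₁²) = √(2006²−654²) = 1896.4 m/s.
tᵢ = 2·49.9·1896.4/(654·2006) = 0.14426 s.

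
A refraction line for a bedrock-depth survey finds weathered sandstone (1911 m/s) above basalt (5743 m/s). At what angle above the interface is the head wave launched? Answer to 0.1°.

At critical incidence the refracted ray runs along the interface (θ₂ = 90°), so sin θ_c = V₁/V₂.
θ_c = arcsin(1911/5743) = arcsin 0.3328 = 19.44°.
Measured from the interface: 90° − 19.44° = 70.56°.

70.6°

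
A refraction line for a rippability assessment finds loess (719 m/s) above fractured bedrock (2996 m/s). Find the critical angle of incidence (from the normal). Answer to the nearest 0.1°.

13.9°

Critical incidence: sin θ_c = V₁/V₂ = 719/2996 = 0.2400.
θ_c = arcsin 0.2400 = 13.89°.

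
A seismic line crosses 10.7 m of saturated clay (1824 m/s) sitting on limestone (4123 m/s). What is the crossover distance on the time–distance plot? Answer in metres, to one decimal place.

θ_c = arcsin(1824/4123) = 26.26°, so cos θ_c = 0.8968 and tᵢ = 2h cos θ_c/V₁ = 0.0105 s.
At crossover x/V₁ = x/V₂ + tᵢ ⇒ x = tᵢ/(1/V₁ − 1/V₂) = 0.01052/(5.4825e-04 − 2.4254e-04) = 34.42 m.

34.4 m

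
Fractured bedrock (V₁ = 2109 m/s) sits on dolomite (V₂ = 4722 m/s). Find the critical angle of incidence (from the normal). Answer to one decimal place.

At critical incidence the refracted ray runs along the interface (θ₂ = 90°), so sin θ_c = V₁/V₂.
θ_c = arcsin(2109/4722) = arcsin 0.4466 = 26.53°.

26.5°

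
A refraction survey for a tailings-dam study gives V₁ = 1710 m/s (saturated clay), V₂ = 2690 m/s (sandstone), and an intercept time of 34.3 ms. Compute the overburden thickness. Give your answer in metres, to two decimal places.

37.99 m

θ_c = arcsin(1710/2690) = 39.47°; cos θ_c = 0.7719.
tᵢ = 2h cos θ_c/V₁ ⇒ h = tᵢ·V₁/(2 cos θ_c) = 0.0343·1710/(2·0.7719) = 37.99 m.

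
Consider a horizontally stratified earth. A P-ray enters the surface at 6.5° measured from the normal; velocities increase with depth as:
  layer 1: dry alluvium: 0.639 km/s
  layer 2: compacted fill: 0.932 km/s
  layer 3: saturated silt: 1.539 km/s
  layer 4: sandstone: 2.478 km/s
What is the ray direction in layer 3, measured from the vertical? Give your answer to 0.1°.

Snell's law across each interface conserves sin θ / V, so sin θ_3 = V_3·sin θ₁/V₁.
sin θ_3 = 1.539 × sin 6.5° / 0.639 = 0.2726.
θ_3 = arcsin 0.2726 = 15.82°.

15.8°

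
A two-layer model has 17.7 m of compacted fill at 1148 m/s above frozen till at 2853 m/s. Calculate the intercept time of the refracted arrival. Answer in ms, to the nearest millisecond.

28 ms

tᵢ = 2h·√(V₂²−V₁²)/(V₁V₂).
√(V₂²−V₁²) = √(2853²−1148²) = 2611.8 m/s.
tᵢ = 2·17.7·2611.8/(1148·2853) = 0.02823 s.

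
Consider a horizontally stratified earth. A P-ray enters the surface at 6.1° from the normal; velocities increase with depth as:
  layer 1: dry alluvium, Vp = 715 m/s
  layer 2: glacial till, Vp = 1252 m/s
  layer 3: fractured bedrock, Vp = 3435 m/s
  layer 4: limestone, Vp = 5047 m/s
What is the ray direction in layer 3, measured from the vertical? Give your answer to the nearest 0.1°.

30.7°

Snell's law across each interface conserves sin θ / V, so sin θ_3 = V_3·sin θ₁/V₁.
sin θ_3 = 3435 × sin 6.1° / 715 = 0.5105.
θ_3 = arcsin 0.5105 = 30.70°.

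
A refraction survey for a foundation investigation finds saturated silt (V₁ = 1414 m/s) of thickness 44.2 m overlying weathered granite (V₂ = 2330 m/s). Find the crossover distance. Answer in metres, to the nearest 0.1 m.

178.7 m

x_cross = 2h·√((V₂+V₁)/(V₂−V₁)).
(V₂+V₁)/(V₂−V₁) = (2330+1414)/(2330−1414) = 4.0873; √ = 2.0217.
x_cross = 2·44.2·2.0217 = 178.72 m.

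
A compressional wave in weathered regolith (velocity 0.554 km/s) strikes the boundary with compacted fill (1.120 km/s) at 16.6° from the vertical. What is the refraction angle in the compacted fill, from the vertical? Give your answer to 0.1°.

35.3°

sin θ₁/V₁ = sin θ₂/V₂ ⇒ sin θ₂ = 1.120·sin 16.6°/0.554 = 1.120·0.2857/0.554 = 0.5776.
θ₂ = arcsin 0.5776 = 35.28° from the normal.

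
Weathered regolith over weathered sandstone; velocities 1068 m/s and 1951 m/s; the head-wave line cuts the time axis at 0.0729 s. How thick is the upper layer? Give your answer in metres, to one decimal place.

46.5 m

θ_c = arcsin(1068/1951) = 33.19°; cos θ_c = 0.8369.
tᵢ = 2h cos θ_c/V₁ ⇒ h = tᵢ·V₁/(2 cos θ_c) = 0.0729·1068/(2·0.8369) = 46.52 m.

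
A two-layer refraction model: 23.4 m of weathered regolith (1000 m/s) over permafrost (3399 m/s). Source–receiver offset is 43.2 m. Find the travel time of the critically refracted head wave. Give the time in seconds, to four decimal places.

θ_c = arcsin(V₁/V₂) = arcsin(1000/3399) = 17.11°, cos θ_c = 0.9557.
Intercept time tᵢ = 2h cos θ_c / V₁ = 2·23.4·0.9557/1000 = 0.04473 s.
t = x/V₂ + tᵢ = 43.2/3399 + 0.04473 = 0.05744 s.

0.0574 s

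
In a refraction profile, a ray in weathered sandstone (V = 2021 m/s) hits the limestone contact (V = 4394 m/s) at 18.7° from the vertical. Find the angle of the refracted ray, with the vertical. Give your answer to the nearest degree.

sin θ₁/V₁ = sin θ₂/V₂ ⇒ sin θ₂ = 4394·sin 18.7°/2021 = 4394·0.3206/2021 = 0.6971.
θ₂ = arcsin 0.6971 = 44.19° from the normal.

44°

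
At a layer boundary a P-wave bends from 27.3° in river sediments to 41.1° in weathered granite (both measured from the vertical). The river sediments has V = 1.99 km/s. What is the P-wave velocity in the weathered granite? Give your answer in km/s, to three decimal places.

sin 27.3° = 0.4586; sin 41.1° = 0.6574.
V₂ = V₁·(sin θ₂/sin θ₁) = 1.99·(0.6574/0.4586) = 2.852 km/s.

2.852 km/s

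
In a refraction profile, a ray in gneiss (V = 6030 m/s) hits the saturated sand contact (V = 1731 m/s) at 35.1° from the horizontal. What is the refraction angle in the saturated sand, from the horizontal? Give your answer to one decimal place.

Angle from the normal: 90° − 35.1° = 54.9°.
Snell's law: sin θ₂ = (V₂/V₁)·sin θ₁ = (1731/6030)·sin 54.9° = 0.2349.
θ₂ = arcsin 0.2349 = 13.58° from the normal.
From the interface: 90° − 13.58° = 76.42°.

76.4°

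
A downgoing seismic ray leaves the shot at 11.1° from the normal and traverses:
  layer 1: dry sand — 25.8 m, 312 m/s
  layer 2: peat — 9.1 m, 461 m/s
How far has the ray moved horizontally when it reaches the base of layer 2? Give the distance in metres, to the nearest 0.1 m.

7.8 m

Ray parameter p = sin 11.1° / 312 m/s = 6.1706e-04 s/m.
Layer 1: θ = 11.10°; offset = 25.8·tan 11.10° = 5.062 m.
Layer 2: sin θ = p·461 = 0.2845 → θ = 16.53°; offset = 9.1·tan 16.53° = 2.700 m.
Summing the layer offsets gives 7.762 m.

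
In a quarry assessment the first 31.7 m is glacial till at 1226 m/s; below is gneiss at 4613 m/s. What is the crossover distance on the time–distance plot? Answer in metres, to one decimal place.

θ_c = arcsin(1226/4613) = 15.41°, so cos θ_c = 0.9640 and tᵢ = 2h cos θ_c/V₁ = 0.0499 s.
At crossover x/V₁ = x/V₂ + tᵢ ⇒ x = tᵢ/(1/V₁ − 1/V₂) = 0.04985/(8.1566e-04 − 2.1678e-04) = 83.24 m.

83.2 m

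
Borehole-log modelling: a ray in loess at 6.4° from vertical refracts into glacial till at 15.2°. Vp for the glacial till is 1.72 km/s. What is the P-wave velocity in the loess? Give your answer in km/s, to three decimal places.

sin 6.4° = 0.1115; sin 15.2° = 0.2622.
V₁ = V₂·(sin θ₁/sin θ₂) = 1.72·(0.1115/0.2622) = 0.731 km/s.

0.731 km/s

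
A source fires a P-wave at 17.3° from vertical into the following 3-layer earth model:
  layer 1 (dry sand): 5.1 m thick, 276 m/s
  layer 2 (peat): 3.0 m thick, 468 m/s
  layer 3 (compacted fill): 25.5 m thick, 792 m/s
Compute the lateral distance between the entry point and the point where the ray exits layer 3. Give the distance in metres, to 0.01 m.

45.08 m

Apply Snell's law at each interface; in layer i the horizontal offset is hᵢ·tan θᵢ.
Layer 1: θ = 17.30°; offset = 5.1·tan 17.30° = 1.5885 m.
Layer 2: sin θ = 468·sin 17.3°/276 = 0.5042, θ = 30.28°; offset = 3.0·tan 30.28° = 1.7517 m.
Layer 3: sin θ = 792·sin 17.3°/276 = 0.8533, θ = 58.58°; offset = 25.5·tan 58.58° = 41.7371 m.
Total horizontal offset = 45.0773 m.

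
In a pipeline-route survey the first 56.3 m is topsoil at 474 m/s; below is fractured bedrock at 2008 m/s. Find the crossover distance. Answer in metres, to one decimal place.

x_cross = 2h·√((V₂+V₁)/(V₂−V₁)).
(V₂+V₁)/(V₂−V₁) = (2008+474)/(2008−474) = 1.6180; √ = 1.2720.
x_cross = 2·56.3·1.2720 = 143.23 m.

143.2 m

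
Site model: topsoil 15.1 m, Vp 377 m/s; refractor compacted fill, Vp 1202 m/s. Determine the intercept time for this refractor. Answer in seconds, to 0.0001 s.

tᵢ = 2h·√(V₂²−V₁²)/(V₁V₂).
√(V₂²−V₁²) = √(1202²−377²) = 1141.3 m/s.
tᵢ = 2·15.1·1141.3/(377·1202) = 0.07606 s.

0.0761 s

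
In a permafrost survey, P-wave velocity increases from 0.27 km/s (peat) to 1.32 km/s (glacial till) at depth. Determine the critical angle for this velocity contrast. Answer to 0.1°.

At critical incidence the refracted ray runs along the interface (θ₂ = 90°), so sin θ_c = V₁/V₂.
θ_c = arcsin(0.27/1.32) = arcsin 0.2045 = 11.80°.

11.8°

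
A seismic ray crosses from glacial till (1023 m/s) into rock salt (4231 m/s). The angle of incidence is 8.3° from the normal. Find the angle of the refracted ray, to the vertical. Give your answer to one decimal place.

36.7°

sin θ₁/V₁ = sin θ₂/V₂ ⇒ sin θ₂ = 4231·sin 8.3°/1023 = 4231·0.1444/1023 = 0.5970.
θ₂ = arcsin 0.5970 = 36.66° from the normal.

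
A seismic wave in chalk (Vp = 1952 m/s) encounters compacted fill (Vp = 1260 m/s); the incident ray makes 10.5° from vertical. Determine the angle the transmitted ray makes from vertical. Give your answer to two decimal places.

6.76°

Snell's law: sin θ₂ = (V₂/V₁)·sin θ₁ = (1260/1952)·sin 10.5° = 0.1176.
θ₂ = sin⁻¹(0.1176) = 6.76° (from vertical).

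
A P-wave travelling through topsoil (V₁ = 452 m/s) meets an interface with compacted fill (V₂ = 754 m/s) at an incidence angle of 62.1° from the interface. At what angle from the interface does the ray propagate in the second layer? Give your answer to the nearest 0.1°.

Convert to the normal: θ₁ = 90° − 62.1° = 27.9°.
sin θ₁/V₁ = sin θ₂/V₂ ⇒ sin θ₂ = 754·sin 27.9°/452 = 754·0.4679/452 = 0.7806.
θ₂ = arcsin 0.7806 = 51.31° from the normal.
From the interface: 90° − 51.31° = 38.69°.

38.7°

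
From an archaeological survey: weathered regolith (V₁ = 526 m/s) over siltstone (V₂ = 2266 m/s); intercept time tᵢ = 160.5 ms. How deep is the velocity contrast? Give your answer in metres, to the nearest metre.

43 m

h = tᵢ·V₁·V₂ / (2·√(V₂²−V₁²)).
√(V₂²−V₁²) = √(2266² − 526²) = 2204.1 m/s.
h = 0.1605 s × 526 × 2266 / (2 × 2204.1) = 43.40 m.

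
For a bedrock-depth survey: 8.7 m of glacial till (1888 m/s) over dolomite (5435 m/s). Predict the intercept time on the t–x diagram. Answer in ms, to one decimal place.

8.6 ms

tᵢ = 2h·√(V₂²−V₁²)/(V₁V₂).
√(V₂²−V₁²) = √(5435²−1888²) = 5096.5 m/s.
tᵢ = 2·8.7·5096.5/(1888·5435) = 0.00864 s.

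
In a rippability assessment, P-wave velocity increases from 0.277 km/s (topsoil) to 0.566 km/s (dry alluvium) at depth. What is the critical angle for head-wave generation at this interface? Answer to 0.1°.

29.3°

At critical incidence the refracted ray runs along the interface (θ₂ = 90°), so sin θ_c = V₁/V₂.
θ_c = arcsin(0.277/0.566) = arcsin 0.4894 = 29.30°.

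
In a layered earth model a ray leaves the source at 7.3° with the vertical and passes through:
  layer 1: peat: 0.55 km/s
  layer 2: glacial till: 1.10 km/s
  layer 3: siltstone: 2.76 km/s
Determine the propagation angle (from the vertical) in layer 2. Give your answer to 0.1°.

Ray parameter p = sin 7.3° / 0.55 = 2.3103e-01 s/km.
sin θ_2 = p·V_2 = 2.3103e-01 × 1.10 = 0.2541.
θ_2 = 14.72° from the vertical.

14.7°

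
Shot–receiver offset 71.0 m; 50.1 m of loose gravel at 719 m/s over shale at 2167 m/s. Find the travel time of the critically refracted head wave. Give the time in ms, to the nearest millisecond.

t = x/V₂ + 2h·√(V₂²−V₁²)/(V₁V₂).
√(V₂²−V₁²) = √(2167²−719²) = 2044.2 m/s; delay term = 2·50.1·2044.2/(719·2167) = 0.13147 s.
t = 71.0/2167 + 0.13147 = 0.16423 s.

164 ms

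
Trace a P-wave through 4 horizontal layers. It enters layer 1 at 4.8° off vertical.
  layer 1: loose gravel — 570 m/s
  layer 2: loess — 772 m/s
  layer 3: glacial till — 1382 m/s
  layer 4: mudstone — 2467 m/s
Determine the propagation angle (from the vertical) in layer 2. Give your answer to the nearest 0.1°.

6.5°

Snell's law across each interface conserves sin θ / V, so sin θ_2 = V_2·sin θ₁/V₁.
sin θ_2 = 772 × sin 4.8° / 570 = 0.1133.
θ_2 = arcsin 0.1133 = 6.51°.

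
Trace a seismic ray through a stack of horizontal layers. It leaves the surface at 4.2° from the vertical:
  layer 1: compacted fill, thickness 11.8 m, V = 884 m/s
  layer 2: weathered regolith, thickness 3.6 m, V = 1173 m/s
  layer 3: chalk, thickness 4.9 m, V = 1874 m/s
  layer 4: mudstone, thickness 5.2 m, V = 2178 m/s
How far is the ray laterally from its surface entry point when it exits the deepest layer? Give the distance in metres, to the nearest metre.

Ray parameter p = sin 4.2° / 884 m/s = 8.2849e-05 s/m.
Layer 1: θ = 4.20°; offset = 11.8·tan 4.20° = 0.867 m.
Layer 2: sin θ = p·1173 = 0.0972 → θ = 5.58°; offset = 3.6·tan 5.58° = 0.352 m.
Layer 3: sin θ = p·1874 = 0.1553 → θ = 8.93°; offset = 4.9·tan 8.93° = 0.770 m.
Layer 4: sin θ = p·2178 = 0.1804 → θ = 10.40°; offset = 5.2·tan 10.40° = 0.954 m.
Total horizontal offset = 2.942 m.

3 m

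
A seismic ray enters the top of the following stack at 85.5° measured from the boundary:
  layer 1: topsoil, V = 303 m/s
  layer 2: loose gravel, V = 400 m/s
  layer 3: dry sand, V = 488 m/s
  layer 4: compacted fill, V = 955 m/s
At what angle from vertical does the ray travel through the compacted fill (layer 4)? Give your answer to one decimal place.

14.3°

From the normal: θ₁ = 90° − 85.5° = 4.5°.
Snell's law across each interface conserves sin θ / V, so sin θ_4 = V_4·sin θ₁/V₁.
sin θ_4 = 955 × sin 4.5° / 303 = 0.2473.
θ_4 = arcsin 0.2473 = 14.32°.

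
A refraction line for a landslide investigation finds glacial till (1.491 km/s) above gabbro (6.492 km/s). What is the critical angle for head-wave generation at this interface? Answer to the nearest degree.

13°

At critical incidence the refracted ray runs along the interface (θ₂ = 90°), so sin θ_c = V₁/V₂.
θ_c = arcsin(1.491/6.492) = arcsin 0.2297 = 13.28°.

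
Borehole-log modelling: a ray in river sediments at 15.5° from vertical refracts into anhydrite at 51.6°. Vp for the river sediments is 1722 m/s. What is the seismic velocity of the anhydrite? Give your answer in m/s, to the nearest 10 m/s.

5050 m/s

sin 15.5° = 0.2672; sin 51.6° = 0.7837.
V₂ = V₁·(sin θ₂/sin θ₁) = 1722·(0.7837/0.2672) = 5049.87 m/s.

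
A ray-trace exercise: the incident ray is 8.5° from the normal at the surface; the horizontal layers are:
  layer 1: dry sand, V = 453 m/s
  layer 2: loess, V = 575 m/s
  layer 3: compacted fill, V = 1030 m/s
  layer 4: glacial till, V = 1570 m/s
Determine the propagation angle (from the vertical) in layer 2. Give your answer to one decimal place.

10.8°

Ray parameter p = sin 8.5° / 453 = 3.2629e-04 s/m.
sin θ_2 = p·V_2 = 3.2629e-04 × 575 = 0.1876.
θ_2 = arcsin 0.1876 = 10.81°.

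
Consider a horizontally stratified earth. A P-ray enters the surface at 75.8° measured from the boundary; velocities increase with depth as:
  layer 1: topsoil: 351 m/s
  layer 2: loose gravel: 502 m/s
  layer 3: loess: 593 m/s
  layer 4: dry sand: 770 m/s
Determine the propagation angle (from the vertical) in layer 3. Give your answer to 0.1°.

24.5°

From the normal: θ₁ = 90° − 75.8° = 14.2°.
Snell's law across each interface conserves sin θ / V, so sin θ_3 = V_3·sin θ₁/V₁.
sin θ_3 = 593 × sin 14.2° / 351 = 0.4144.
θ_3 = arcsin 0.4144 = 24.48°.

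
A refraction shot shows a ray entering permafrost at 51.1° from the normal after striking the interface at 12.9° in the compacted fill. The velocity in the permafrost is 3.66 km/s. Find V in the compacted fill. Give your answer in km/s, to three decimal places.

sin 12.9° = 0.2233; sin 51.1° = 0.7782.
V₁ = V₂·(sin θ₁/sin θ₂) = 3.66·(0.2233/0.7782) = 1.050 km/s.

1.050 km/s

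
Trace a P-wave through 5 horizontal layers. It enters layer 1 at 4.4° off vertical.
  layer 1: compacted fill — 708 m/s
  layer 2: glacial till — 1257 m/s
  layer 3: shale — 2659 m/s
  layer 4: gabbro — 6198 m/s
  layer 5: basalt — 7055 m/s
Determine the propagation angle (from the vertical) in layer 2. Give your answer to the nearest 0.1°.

Snell's law across each interface conserves sin θ / V, so sin θ_2 = V_2·sin θ₁/V₁.
sin θ_2 = 1257 × sin 4.4° / 708 = 0.1362.
θ_2 = arcsin 0.1362 = 7.83°.

7.8°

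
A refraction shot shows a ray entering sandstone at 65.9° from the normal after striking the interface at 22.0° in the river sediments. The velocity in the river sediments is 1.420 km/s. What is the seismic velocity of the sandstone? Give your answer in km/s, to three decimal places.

3.460 km/s

Snell's law: sin 22.0°/V₁ = sin 65.9°/V₂.
V₂ = V₁·sin 65.9°/sin 22.0° = 1.420 × 2.4368 = 3.460 km/s.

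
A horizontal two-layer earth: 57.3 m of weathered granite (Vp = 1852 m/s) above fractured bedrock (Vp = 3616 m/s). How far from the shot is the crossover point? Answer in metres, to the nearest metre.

202 m

x_cross = 2h·√((V₂+V₁)/(V₂−V₁)).
(V₂+V₁)/(V₂−V₁) = (3616+1852)/(3616−1852) = 3.0998; √ = 1.7606.
x_cross = 2·57.3·1.7606 = 201.77 m.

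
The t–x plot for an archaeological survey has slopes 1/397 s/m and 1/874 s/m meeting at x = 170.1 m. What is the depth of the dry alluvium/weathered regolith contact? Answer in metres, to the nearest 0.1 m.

52.1 m

x_cross = 2h·√((V₂+V₁)/(V₂−V₁)) → h = x_cross / (2·√((V₂+V₁)/(V₂−V₁))).
√((V₂+V₁)/(V₂−V₁)) = √((874+397)/(874−397)) = 1.6324.
h = 170.1 / (2·1.6324) = 52.10 m.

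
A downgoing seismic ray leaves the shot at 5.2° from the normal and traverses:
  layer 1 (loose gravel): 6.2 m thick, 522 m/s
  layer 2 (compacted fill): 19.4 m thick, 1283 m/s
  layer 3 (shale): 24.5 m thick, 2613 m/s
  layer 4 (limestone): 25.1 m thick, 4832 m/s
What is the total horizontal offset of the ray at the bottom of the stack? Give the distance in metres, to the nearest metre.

Ray parameter p = sin 5.2° / 522 m/s = 1.7363e-04 s/m.
Layer 1: θ = 5.20°; offset = 6.2·tan 5.20° = 0.564 m.
Layer 2: sin θ = p·1283 = 0.2228 → θ = 12.87°; offset = 19.4·tan 12.87° = 4.433 m.
Layer 3: sin θ = p·2613 = 0.4537 → θ = 26.98°; offset = 24.5·tan 26.98° = 12.473 m.
Layer 4: sin θ = p·4832 = 0.8390 → θ = 57.03°; offset = 25.1·tan 57.03° = 38.695 m.
Summing the layer offsets gives 56.165 m.

56 m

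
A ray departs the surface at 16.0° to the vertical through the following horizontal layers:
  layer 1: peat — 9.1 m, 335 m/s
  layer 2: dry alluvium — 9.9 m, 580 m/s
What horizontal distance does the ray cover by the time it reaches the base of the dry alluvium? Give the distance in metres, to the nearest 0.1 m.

Apply Snell's law at each interface; in layer i the horizontal offset is hᵢ·tan θᵢ.
Layer 1: θ = 16.00°; offset = 9.1·tan 16.00° = 2.609 m.
Layer 2: sin θ = 580·sin 16.0°/335 = 0.4772, θ = 28.50°; offset = 9.9·tan 28.50° = 5.376 m.
Σ offsets = 7.986 m.

8.0 m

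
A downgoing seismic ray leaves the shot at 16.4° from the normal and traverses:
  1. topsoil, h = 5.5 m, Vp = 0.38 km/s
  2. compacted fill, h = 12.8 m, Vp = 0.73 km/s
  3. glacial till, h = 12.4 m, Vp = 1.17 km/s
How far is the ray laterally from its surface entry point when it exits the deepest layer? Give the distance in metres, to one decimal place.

p = sin θ₁/V₁ = sin 16.4°/0.38 = 7.4300e-01 s/km is conserved through the stack.
Layer 1: θ = 16.40°; offset = 5.5·tan 16.40° = 1.619 m.
Layer 2: sin θ = p·0.73 = 0.5424 → θ = 32.85°; offset = 12.8·tan 32.85° = 8.264 m.
Layer 3: sin θ = p·1.17 = 0.8693 → θ = 60.38°; offset = 12.4·tan 60.38° = 21.809 m.
Σ offsets = 31.692 m.

31.7 m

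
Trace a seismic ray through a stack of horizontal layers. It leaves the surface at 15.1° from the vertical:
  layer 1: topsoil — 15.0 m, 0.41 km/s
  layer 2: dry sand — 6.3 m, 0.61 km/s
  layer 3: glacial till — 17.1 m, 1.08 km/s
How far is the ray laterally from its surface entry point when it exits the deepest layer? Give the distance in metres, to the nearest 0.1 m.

22.8 m

Ray parameter p = sin 15.1° / 0.41 km/s = 6.3538e-01 s/km.
Layer 1: θ = 15.10°; offset = 15.0·tan 15.10° = 4.047 m.
Layer 2: sin θ = p·0.61 = 0.3876 → θ = 22.80°; offset = 6.3·tan 22.80° = 2.649 m.
Layer 3: sin θ = p·1.08 = 0.6862 → θ = 43.33°; offset = 17.1·tan 43.33° = 16.131 m.
Σ offsets = 22.828 m.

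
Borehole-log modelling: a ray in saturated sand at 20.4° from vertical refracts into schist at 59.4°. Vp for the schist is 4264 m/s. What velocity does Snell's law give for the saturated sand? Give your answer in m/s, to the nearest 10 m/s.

1730 m/s

sin 20.4° = 0.3486; sin 59.4° = 0.8607.
V₁ = V₂·(sin θ₁/sin θ₂) = 4264·(0.3486/0.8607) = 1726.78 m/s.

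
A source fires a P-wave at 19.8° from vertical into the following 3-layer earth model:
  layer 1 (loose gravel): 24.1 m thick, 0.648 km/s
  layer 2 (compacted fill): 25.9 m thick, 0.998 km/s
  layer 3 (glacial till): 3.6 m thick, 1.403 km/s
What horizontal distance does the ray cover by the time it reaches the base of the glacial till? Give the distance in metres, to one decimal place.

Apply Snell's law at each interface; in layer i the horizontal offset is hᵢ·tan θᵢ.
Layer 1: θ = 19.80°; offset = 24.1·tan 19.80° = 8.677 m.
Layer 2: sin θ = 0.998·sin 19.8°/0.648 = 0.5217, θ = 31.45°; offset = 25.9·tan 31.45° = 15.838 m.
Layer 3: sin θ = 1.403·sin 19.8°/0.648 = 0.7334, θ = 47.17°; offset = 3.6·tan 47.17° = 3.884 m.
Summing the layer offsets gives 28.399 m.

28.4 m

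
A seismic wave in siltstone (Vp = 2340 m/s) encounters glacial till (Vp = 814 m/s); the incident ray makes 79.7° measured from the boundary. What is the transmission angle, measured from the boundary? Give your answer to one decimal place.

Angle from the normal: 90° − 79.7° = 10.3°.
Snell's law: sin θ₂ = (V₂/V₁)·sin θ₁ = (814/2340)·sin 10.3° = 0.0622.
θ₂ = arcsin 0.0622 = 3.57° from the normal.
From the interface: 90° − 3.57° = 86.43°.

86.4°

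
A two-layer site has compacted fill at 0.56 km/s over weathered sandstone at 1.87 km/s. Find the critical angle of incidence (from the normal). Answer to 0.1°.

Critical incidence: sin θ_c = V₁/V₂ = 0.56/1.87 = 0.2995.
θ_c = arcsin 0.2995 = 17.43°.

17.4°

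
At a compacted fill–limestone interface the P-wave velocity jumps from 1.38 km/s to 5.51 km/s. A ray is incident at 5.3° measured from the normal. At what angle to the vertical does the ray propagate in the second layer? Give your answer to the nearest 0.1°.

sin θ₁/V₁ = sin θ₂/V₂ ⇒ sin θ₂ = 5.51·sin 5.3°/1.38 = 5.51·0.0924/1.38 = 0.3688.
θ₂ = arcsin 0.3688 = 21.64° from the normal.

21.6°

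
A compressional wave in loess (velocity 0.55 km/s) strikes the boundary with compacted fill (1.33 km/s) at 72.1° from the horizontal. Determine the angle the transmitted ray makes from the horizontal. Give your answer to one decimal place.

Convert to the normal: θ₁ = 90° − 72.1° = 17.9°.
sin θ₁/V₁ = sin θ₂/V₂ ⇒ sin θ₂ = 1.33·sin 17.9°/0.55 = 1.33·0.3074/0.55 = 0.7432.
θ₂ = arcsin 0.7432 = 48.01° from the normal.
From the interface: 90° − 48.01° = 41.99°.

42.0°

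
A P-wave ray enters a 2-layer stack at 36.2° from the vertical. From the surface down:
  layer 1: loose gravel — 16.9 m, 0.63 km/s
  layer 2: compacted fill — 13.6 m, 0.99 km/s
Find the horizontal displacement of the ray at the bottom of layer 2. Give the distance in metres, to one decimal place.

46.3 m

Apply Snell's law at each interface; in layer i the horizontal offset is hᵢ·tan θᵢ.
Layer 1: θ = 36.20°; offset = 16.9·tan 36.20° = 12.369 m.
Layer 2: sin θ = 0.99·sin 36.2°/0.63 = 0.9281, θ = 68.14°; offset = 13.6·tan 68.14° = 33.899 m.
Summing the layer offsets gives 46.268 m.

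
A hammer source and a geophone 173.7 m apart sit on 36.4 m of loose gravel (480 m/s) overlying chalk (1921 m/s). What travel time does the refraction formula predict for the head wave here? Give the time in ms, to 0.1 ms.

t = x/V₂ + 2h·√(V₂²−V₁²)/(V₁V₂).
√(V₂²−V₁²) = √(1921²−480²) = 1860.1 m/s; delay term = 2·36.4·1860.1/(480·1921) = 0.14686 s.
t = 173.7/1921 + 0.14686 = 0.23728 s.

237.3 ms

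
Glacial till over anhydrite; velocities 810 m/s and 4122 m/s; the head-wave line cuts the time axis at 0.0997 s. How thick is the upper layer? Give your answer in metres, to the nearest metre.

41 m

h = tᵢ·V₁·V₂ / (2·√(V₂²−V₁²)).
√(V₂²−V₁²) = √(4122² − 810²) = 4041.6 m/s.
h = 0.0997 s × 810 × 4122 / (2 × 4041.6) = 41.18 m.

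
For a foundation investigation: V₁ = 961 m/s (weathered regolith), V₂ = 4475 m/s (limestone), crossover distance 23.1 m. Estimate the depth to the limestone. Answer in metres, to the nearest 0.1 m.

9.3 m

h = (x_cross/2)·√((V₂−V₁)/(V₂+V₁)).
(V₂−V₁)/(V₂+V₁) = (4475−961)/(4475+961) = 0.6464; √ = 0.8040.
h = (23.1/2)·0.8040 = 9.29 m.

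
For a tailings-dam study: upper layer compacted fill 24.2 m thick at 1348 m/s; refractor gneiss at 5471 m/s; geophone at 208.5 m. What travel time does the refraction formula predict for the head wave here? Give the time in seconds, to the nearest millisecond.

θ_c = arcsin(V₁/V₂) = arcsin(1348/5471) = 14.26°, cos θ_c = 0.9692.
Intercept time tᵢ = 2h cos θ_c / V₁ = 2·24.2·0.9692/1348 = 0.03480 s.
t = x/V₂ + tᵢ = 208.5/5471 + 0.03480 = 0.07291 s.

0.073 s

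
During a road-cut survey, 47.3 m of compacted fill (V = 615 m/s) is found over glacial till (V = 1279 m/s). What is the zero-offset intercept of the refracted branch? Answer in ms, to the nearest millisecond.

135 ms

tᵢ = 2h·√(V₂²−V₁²)/(V₁V₂).
√(V₂²−V₁²) = √(1279²−615²) = 1121.4 m/s.
tᵢ = 2·47.3·1121.4/(615·1279) = 0.13487 s.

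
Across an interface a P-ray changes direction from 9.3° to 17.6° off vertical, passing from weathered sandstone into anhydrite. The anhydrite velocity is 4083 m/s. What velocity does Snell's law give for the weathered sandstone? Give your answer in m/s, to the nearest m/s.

2182 m/s

Snell's law: sin 9.3°/V₁ = sin 17.6°/V₂.
V₁ = V₂·sin 9.3°/sin 17.6° = 4083 × 0.5345 = 2182.19 m/s.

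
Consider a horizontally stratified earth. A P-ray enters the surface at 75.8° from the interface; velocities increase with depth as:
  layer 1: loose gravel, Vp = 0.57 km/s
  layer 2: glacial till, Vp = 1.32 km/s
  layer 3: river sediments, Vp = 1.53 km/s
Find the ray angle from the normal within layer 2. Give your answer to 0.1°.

From the normal: θ₁ = 90° − 75.8° = 14.2°.
Snell's law across each interface conserves sin θ / V, so sin θ_2 = V_2·sin θ₁/V₁.
sin θ_2 = 1.32 × sin 14.2° / 0.57 = 0.5681.
θ_2 = arcsin 0.5681 = 34.62°.

34.6°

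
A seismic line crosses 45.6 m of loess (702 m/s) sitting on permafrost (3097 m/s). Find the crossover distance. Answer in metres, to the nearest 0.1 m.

114.9 m

x_cross = 2h·√((V₂+V₁)/(V₂−V₁)).
(V₂+V₁)/(V₂−V₁) = (3097+702)/(3097−702) = 1.5862; √ = 1.2595.
x_cross = 2·45.6·1.2595 = 114.86 m.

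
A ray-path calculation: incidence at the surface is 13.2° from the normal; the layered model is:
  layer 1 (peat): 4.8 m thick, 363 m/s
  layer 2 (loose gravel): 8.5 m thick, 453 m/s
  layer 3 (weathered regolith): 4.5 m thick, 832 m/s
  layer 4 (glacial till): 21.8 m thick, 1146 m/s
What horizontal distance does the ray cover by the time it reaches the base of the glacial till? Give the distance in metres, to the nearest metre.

p = sin θ₁/V₁ = sin 13.2°/363 = 6.2907e-04 s/m is conserved through the stack.
Layer 1: θ = 13.20°; offset = 4.8·tan 13.20° = 1.126 m.
Layer 2: sin θ = p·453 = 0.2850 → θ = 16.56°; offset = 8.5·tan 16.56° = 2.527 m.
Layer 3: sin θ = p·832 = 0.5234 → θ = 31.56°; offset = 4.5·tan 31.56° = 2.764 m.
Layer 4: sin θ = p·1146 = 0.7209 → θ = 46.13°; offset = 21.8·tan 46.13° = 22.677 m.
Total horizontal offset = 29.094 m.

29 m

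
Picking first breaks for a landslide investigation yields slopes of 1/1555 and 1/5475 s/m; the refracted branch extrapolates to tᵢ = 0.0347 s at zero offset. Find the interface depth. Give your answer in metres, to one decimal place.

28.1 m

h = tᵢ·V₁·V₂ / (2·√(V₂²−V₁²)).
√(V₂²−V₁²) = √(5475² − 1555²) = 5249.5 m/s.
h = 0.0347 s × 1555 × 5475 / (2 × 5249.5) = 28.14 m.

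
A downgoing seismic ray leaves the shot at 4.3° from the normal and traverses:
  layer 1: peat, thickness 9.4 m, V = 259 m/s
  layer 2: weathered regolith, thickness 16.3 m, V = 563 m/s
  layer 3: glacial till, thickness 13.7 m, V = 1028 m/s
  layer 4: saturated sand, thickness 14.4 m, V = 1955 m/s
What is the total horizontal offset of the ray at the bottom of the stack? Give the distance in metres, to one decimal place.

Apply Snell's law at each interface; in layer i the horizontal offset is hᵢ·tan θᵢ.
Layer 1: θ = 4.30°; offset = 9.4·tan 4.30° = 0.707 m.
Layer 2: sin θ = 563·sin 4.3°/259 = 0.1630, θ = 9.38°; offset = 16.3·tan 9.38° = 2.693 m.
Layer 3: sin θ = 1028·sin 4.3°/259 = 0.2976, θ = 17.31°; offset = 13.7·tan 17.31° = 4.271 m.
Layer 4: sin θ = 1955·sin 4.3°/259 = 0.5660, θ = 34.47°; offset = 14.4·tan 34.47° = 9.885 m.
Summing the layer offsets gives 17.555 m.

17.6 m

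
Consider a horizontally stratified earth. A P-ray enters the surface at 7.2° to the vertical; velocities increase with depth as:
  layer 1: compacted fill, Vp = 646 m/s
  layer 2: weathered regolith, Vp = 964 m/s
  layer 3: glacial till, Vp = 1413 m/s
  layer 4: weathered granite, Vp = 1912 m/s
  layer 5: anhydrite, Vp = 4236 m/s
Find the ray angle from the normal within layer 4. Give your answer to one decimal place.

21.8°

Ray parameter p = sin 7.2° / 646 = 1.9401e-04 s/m.
sin θ_4 = p·V_4 = 1.9401e-04 × 1912 = 0.3710.
θ_4 = 21.77° from the vertical.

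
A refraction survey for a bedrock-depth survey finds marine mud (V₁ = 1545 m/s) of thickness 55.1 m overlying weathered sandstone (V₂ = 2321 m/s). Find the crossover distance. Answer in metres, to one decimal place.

x_cross = 2h·√((V₂+V₁)/(V₂−V₁)).
(V₂+V₁)/(V₂−V₁) = (2321+1545)/(2321−1545) = 4.9820; √ = 2.2320.
x_cross = 2·55.1·2.2320 = 245.97 m.

246.0 m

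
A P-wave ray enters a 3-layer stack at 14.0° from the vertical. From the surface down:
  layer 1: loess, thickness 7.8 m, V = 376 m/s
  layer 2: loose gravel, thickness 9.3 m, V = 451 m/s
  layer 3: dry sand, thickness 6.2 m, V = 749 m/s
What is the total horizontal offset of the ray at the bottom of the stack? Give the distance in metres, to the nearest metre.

Ray parameter p = sin 14.0° / 376 m/s = 6.4341e-04 s/m.
Layer 1: θ = 14.00°; offset = 7.8·tan 14.00° = 1.945 m.
Layer 2: sin θ = p·451 = 0.2902 → θ = 16.87°; offset = 9.3·tan 16.87° = 2.820 m.
Layer 3: sin θ = p·749 = 0.4819 → θ = 28.81°; offset = 6.2·tan 28.81° = 3.410 m.
Total horizontal offset = 8.175 m.

8 m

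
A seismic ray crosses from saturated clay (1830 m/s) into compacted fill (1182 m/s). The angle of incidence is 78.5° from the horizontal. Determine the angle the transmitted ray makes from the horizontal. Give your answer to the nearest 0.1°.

82.6°

Convert to the normal: θ₁ = 90° − 78.5° = 11.5°.
Snell's law: sin θ₂ = (V₂/V₁)·sin θ₁ = (1182/1830)·sin 11.5° = 0.1288.
θ₂ = arcsin 0.1288 = 7.40° from the normal.
From the interface: 90° − 7.40° = 82.60°.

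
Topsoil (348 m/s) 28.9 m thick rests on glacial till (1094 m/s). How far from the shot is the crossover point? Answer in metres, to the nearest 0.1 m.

θ_c = arcsin(348/1094) = 18.55°, so cos θ_c = 0.9481 and tᵢ = 2h cos θ_c/V₁ = 0.1575 s.
At crossover x/V₁ = x/V₂ + tᵢ ⇒ x = tᵢ/(1/V₁ − 1/V₂) = 0.15746/(2.8736e-03 − 9.1408e-04) = 80.36 m.

80.4 m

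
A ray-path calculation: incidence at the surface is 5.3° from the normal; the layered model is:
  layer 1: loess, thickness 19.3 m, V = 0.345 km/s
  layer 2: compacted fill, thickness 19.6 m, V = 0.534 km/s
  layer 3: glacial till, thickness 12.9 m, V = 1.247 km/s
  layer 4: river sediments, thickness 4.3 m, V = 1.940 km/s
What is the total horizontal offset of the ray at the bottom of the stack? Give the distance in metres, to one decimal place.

11.8 m

Apply Snell's law at each interface; in layer i the horizontal offset is hᵢ·tan θᵢ.
Layer 1: θ = 5.30°; offset = 19.3·tan 5.30° = 1.790 m.
Layer 2: sin θ = 0.534·sin 5.3°/0.345 = 0.1430, θ = 8.22°; offset = 19.6·tan 8.22° = 2.831 m.
Layer 3: sin θ = 1.247·sin 5.3°/0.345 = 0.3339, θ = 19.50°; offset = 12.9·tan 19.50° = 4.569 m.
Layer 4: sin θ = 1.940·sin 5.3°/0.345 = 0.5194, θ = 31.29°; offset = 4.3·tan 31.29° = 2.614 m.
Σ offsets = 11.805 m.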